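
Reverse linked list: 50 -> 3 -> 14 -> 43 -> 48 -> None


Step 1: curr=50, set curr.next=prev(None) | reversed so far: 50
Step 2: curr=3, set curr.next=prev(50) | reversed so far: 3 -> 50
Step 3: curr=14, set curr.next=prev(3) | reversed so far: 14 -> 3 -> 50
Step 4: curr=43, set curr.next=prev(14) | reversed so far: 43 -> 14 -> 3 -> 50
Step 5: curr=48, set curr.next=prev(43) | reversed so far: 48 -> 43 -> 14 -> 3 -> 50

48 -> 43 -> 14 -> 3 -> 50 -> None


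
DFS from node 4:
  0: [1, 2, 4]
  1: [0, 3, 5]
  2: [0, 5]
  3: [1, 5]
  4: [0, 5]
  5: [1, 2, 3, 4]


Visit 4, push [5, 0]
Visit 0, push [2, 1]
Visit 1, push [5, 3]
Visit 3, push [5]
Visit 5, push [2]
Visit 2, push []

DFS order: [4, 0, 1, 3, 5, 2]


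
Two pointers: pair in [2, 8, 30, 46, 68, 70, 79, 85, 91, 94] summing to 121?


lo=0(2)+hi=9(94)=96
lo=1(8)+hi=9(94)=102
lo=2(30)+hi=9(94)=124
lo=2(30)+hi=8(91)=121

Yes: 30+91=121


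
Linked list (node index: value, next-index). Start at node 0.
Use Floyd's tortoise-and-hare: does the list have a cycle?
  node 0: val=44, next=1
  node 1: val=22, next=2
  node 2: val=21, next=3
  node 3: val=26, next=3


Floyd's tortoise (slow, +1) and hare (fast, +2):
  init: slow=0, fast=0
  step 1: slow=1, fast=2
  step 2: slow=2, fast=3
  step 3: slow=3, fast=3
  slow == fast at node 3: cycle detected

Cycle: yes


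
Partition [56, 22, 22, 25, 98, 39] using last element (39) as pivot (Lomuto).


Pivot: 39
  22 <= 39: swap -> [22, 56, 22, 25, 98, 39]
  22 <= 39: swap -> [22, 22, 56, 25, 98, 39]
  25 <= 39: swap -> [22, 22, 25, 56, 98, 39]
Place pivot at 3: [22, 22, 25, 39, 98, 56]

Partitioned: [22, 22, 25, 39, 98, 56]


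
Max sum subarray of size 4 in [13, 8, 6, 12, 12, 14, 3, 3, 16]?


[0:4]: 39
[1:5]: 38
[2:6]: 44
[3:7]: 41
[4:8]: 32
[5:9]: 36

Max: 44 at [2:6]


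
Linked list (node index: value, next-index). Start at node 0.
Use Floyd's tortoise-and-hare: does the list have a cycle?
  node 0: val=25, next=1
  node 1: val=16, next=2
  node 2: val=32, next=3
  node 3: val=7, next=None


Floyd's tortoise (slow, +1) and hare (fast, +2):
  init: slow=0, fast=0
  step 1: slow=1, fast=2
  step 2: fast 2->3->None, no cycle

Cycle: no


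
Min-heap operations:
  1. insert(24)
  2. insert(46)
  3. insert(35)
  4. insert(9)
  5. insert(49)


insert(24) -> [24]
insert(46) -> [24, 46]
insert(35) -> [24, 46, 35]
insert(9) -> [9, 24, 35, 46]
insert(49) -> [9, 24, 35, 46, 49]

Final heap: [9, 24, 35, 46, 49]


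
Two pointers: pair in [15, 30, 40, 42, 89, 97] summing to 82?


lo=0(15)+hi=5(97)=112
lo=0(15)+hi=4(89)=104
lo=0(15)+hi=3(42)=57
lo=1(30)+hi=3(42)=72
lo=2(40)+hi=3(42)=82

Yes: 40+42=82


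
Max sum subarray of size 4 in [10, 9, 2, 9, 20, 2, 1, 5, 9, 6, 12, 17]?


[0:4]: 30
[1:5]: 40
[2:6]: 33
[3:7]: 32
[4:8]: 28
[5:9]: 17
[6:10]: 21
[7:11]: 32
[8:12]: 44

Max: 44 at [8:12]


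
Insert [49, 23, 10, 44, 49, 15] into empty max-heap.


Insert 49: [49]
Insert 23: [49, 23]
Insert 10: [49, 23, 10]
Insert 44: [49, 44, 10, 23]
Insert 49: [49, 49, 10, 23, 44]
Insert 15: [49, 49, 15, 23, 44, 10]

Final heap: [49, 49, 15, 23, 44, 10]


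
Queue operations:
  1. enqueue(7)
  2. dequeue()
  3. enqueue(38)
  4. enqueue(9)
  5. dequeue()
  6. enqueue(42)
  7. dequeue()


enqueue(7) -> [7]
dequeue()->7, []
enqueue(38) -> [38]
enqueue(9) -> [38, 9]
dequeue()->38, [9]
enqueue(42) -> [9, 42]
dequeue()->9, [42]

Final queue: [42]


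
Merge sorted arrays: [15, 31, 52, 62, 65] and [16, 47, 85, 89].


Take 15 from A
Take 16 from B
Take 31 from A
Take 47 from B
Take 52 from A
Take 62 from A
Take 65 from A

Merged: [15, 16, 31, 47, 52, 62, 65, 85, 89]


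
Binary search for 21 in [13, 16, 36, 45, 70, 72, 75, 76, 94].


Step 1: lo=0, hi=8, mid=4, val=70
Step 2: lo=0, hi=3, mid=1, val=16
Step 3: lo=2, hi=3, mid=2, val=36

Not found


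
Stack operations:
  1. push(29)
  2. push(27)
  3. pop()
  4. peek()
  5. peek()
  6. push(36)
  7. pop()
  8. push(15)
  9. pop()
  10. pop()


push(29) -> [29]
push(27) -> [29, 27]
pop()->27, [29]
peek()->29
peek()->29
push(36) -> [29, 36]
pop()->36, [29]
push(15) -> [29, 15]
pop()->15, [29]
pop()->29, []

Final stack: []


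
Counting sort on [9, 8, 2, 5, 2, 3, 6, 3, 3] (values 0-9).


Input: [9, 8, 2, 5, 2, 3, 6, 3, 3]
Counts: [0, 0, 2, 3, 0, 1, 1, 0, 1, 1]

Sorted: [2, 2, 3, 3, 3, 5, 6, 8, 9]


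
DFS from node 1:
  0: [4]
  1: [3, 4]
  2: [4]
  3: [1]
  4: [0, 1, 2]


Visit 1, push [4, 3]
Visit 3, push []
Visit 4, push [2, 0]
Visit 0, push []
Visit 2, push []

DFS order: [1, 3, 4, 0, 2]


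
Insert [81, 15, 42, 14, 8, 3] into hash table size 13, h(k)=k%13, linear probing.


Insert 81: h=3 -> slot 3
Insert 15: h=2 -> slot 2
Insert 42: h=3, 1 probes -> slot 4
Insert 14: h=1 -> slot 1
Insert 8: h=8 -> slot 8
Insert 3: h=3, 2 probes -> slot 5

Table: [None, 14, 15, 81, 42, 3, None, None, 8, None, None, None, None]


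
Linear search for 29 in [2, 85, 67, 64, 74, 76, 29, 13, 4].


i=0: 2!=29
i=1: 85!=29
i=2: 67!=29
i=3: 64!=29
i=4: 74!=29
i=5: 76!=29
i=6: 29==29 found!

Found at 6, 7 comps


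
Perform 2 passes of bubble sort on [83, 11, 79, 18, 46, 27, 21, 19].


Initial: [83, 11, 79, 18, 46, 27, 21, 19]
Pass 1: [11, 79, 18, 46, 27, 21, 19, 83] (7 swaps)
Pass 2: [11, 18, 46, 27, 21, 19, 79, 83] (5 swaps)

After 2 passes: [11, 18, 46, 27, 21, 19, 79, 83]


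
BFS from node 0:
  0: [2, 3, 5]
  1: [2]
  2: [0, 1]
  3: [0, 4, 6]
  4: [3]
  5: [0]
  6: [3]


Visit 0, enqueue [2, 3, 5]
Visit 2, enqueue [1]
Visit 3, enqueue [4, 6]
Visit 5, enqueue []
Visit 1, enqueue []
Visit 4, enqueue []
Visit 6, enqueue []

BFS order: [0, 2, 3, 5, 1, 4, 6]


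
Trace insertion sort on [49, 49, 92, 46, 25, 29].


Initial: [49, 49, 92, 46, 25, 29]
Insert 49: [49, 49, 92, 46, 25, 29]
Insert 92: [49, 49, 92, 46, 25, 29]
Insert 46: [46, 49, 49, 92, 25, 29]
Insert 25: [25, 46, 49, 49, 92, 29]
Insert 29: [25, 29, 46, 49, 49, 92]

Sorted: [25, 29, 46, 49, 49, 92]


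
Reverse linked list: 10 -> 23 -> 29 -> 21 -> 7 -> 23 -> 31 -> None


Step 1: curr=10, set curr.next=prev(None) | reversed so far: 10
Step 2: curr=23, set curr.next=prev(10) | reversed so far: 23 -> 10
Step 3: curr=29, set curr.next=prev(23) | reversed so far: 29 -> 23 -> 10
Step 4: curr=21, set curr.next=prev(29) | reversed so far: 21 -> 29 -> 23 -> 10
Step 5: curr=7, set curr.next=prev(21) | reversed so far: 7 -> 21 -> 29 -> 23 -> 10
Step 6: curr=23, set curr.next=prev(7) | reversed so far: 23 -> 7 -> 21 -> 29 -> 23 -> 10
Step 7: curr=31, set curr.next=prev(23) | reversed so far: 31 -> 23 -> 7 -> 21 -> 29 -> 23 -> 10

31 -> 23 -> 7 -> 21 -> 29 -> 23 -> 10 -> None


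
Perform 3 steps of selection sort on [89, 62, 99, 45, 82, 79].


Initial: [89, 62, 99, 45, 82, 79]
Step 1: min=45 at 3
  Swap: [45, 62, 99, 89, 82, 79]
Step 2: min=62 at 1
  Swap: [45, 62, 99, 89, 82, 79]
Step 3: min=79 at 5
  Swap: [45, 62, 79, 89, 82, 99]

After 3 steps: [45, 62, 79, 89, 82, 99]


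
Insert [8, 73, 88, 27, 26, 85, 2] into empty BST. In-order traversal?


Insert 8: root
Insert 73: R from 8
Insert 88: R from 8 -> R from 73
Insert 27: R from 8 -> L from 73
Insert 26: R from 8 -> L from 73 -> L from 27
Insert 85: R from 8 -> R from 73 -> L from 88
Insert 2: L from 8

In-order: [2, 8, 26, 27, 73, 85, 88]


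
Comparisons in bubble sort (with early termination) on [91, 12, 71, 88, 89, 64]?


Algorithm: bubble sort (with early termination)
Input: [91, 12, 71, 88, 89, 64]
Sorted: [12, 64, 71, 88, 89, 91]

15


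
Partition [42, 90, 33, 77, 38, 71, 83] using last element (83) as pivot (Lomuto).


Pivot: 83
  42 <= 83: advance i (no swap)
  33 <= 83: swap -> [42, 33, 90, 77, 38, 71, 83]
  77 <= 83: swap -> [42, 33, 77, 90, 38, 71, 83]
  38 <= 83: swap -> [42, 33, 77, 38, 90, 71, 83]
  71 <= 83: swap -> [42, 33, 77, 38, 71, 90, 83]
Place pivot at 5: [42, 33, 77, 38, 71, 83, 90]

Partitioned: [42, 33, 77, 38, 71, 83, 90]


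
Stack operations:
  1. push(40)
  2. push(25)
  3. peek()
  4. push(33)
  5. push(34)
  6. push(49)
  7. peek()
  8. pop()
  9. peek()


push(40) -> [40]
push(25) -> [40, 25]
peek()->25
push(33) -> [40, 25, 33]
push(34) -> [40, 25, 33, 34]
push(49) -> [40, 25, 33, 34, 49]
peek()->49
pop()->49, [40, 25, 33, 34]
peek()->34

Final stack: [40, 25, 33, 34]


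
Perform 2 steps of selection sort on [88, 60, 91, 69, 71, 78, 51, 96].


Initial: [88, 60, 91, 69, 71, 78, 51, 96]
Step 1: min=51 at 6
  Swap: [51, 60, 91, 69, 71, 78, 88, 96]
Step 2: min=60 at 1
  Swap: [51, 60, 91, 69, 71, 78, 88, 96]

After 2 steps: [51, 60, 91, 69, 71, 78, 88, 96]


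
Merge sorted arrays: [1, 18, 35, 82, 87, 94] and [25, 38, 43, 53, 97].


Take 1 from A
Take 18 from A
Take 25 from B
Take 35 from A
Take 38 from B
Take 43 from B
Take 53 from B
Take 82 from A
Take 87 from A
Take 94 from A

Merged: [1, 18, 25, 35, 38, 43, 53, 82, 87, 94, 97]


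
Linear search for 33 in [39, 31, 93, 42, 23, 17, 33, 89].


i=0: 39!=33
i=1: 31!=33
i=2: 93!=33
i=3: 42!=33
i=4: 23!=33
i=5: 17!=33
i=6: 33==33 found!

Found at 6, 7 comps


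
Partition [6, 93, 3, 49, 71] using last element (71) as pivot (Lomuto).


Pivot: 71
  6 <= 71: advance i (no swap)
  3 <= 71: swap -> [6, 3, 93, 49, 71]
  49 <= 71: swap -> [6, 3, 49, 93, 71]
Place pivot at 3: [6, 3, 49, 71, 93]

Partitioned: [6, 3, 49, 71, 93]


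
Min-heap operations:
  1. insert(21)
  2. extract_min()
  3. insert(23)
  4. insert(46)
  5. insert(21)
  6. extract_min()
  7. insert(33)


insert(21) -> [21]
extract_min()->21, []
insert(23) -> [23]
insert(46) -> [23, 46]
insert(21) -> [21, 46, 23]
extract_min()->21, [23, 46]
insert(33) -> [23, 46, 33]

Final heap: [23, 46, 33]


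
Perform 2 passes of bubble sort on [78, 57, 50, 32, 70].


Initial: [78, 57, 50, 32, 70]
Pass 1: [57, 50, 32, 70, 78] (4 swaps)
Pass 2: [50, 32, 57, 70, 78] (2 swaps)

After 2 passes: [50, 32, 57, 70, 78]


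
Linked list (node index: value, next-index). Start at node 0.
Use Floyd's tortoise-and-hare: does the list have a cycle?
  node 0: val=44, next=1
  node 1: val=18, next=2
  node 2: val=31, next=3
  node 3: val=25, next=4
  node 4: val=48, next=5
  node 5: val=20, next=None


Floyd's tortoise (slow, +1) and hare (fast, +2):
  init: slow=0, fast=0
  step 1: slow=1, fast=2
  step 2: slow=2, fast=4
  step 3: fast 4->5->None, no cycle

Cycle: no


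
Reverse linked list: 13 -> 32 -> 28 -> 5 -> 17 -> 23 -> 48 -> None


Step 1: curr=13, set curr.next=prev(None) | reversed so far: 13
Step 2: curr=32, set curr.next=prev(13) | reversed so far: 32 -> 13
Step 3: curr=28, set curr.next=prev(32) | reversed so far: 28 -> 32 -> 13
Step 4: curr=5, set curr.next=prev(28) | reversed so far: 5 -> 28 -> 32 -> 13
Step 5: curr=17, set curr.next=prev(5) | reversed so far: 17 -> 5 -> 28 -> 32 -> 13
Step 6: curr=23, set curr.next=prev(17) | reversed so far: 23 -> 17 -> 5 -> 28 -> 32 -> 13
Step 7: curr=48, set curr.next=prev(23) | reversed so far: 48 -> 23 -> 17 -> 5 -> 28 -> 32 -> 13

48 -> 23 -> 17 -> 5 -> 28 -> 32 -> 13 -> None


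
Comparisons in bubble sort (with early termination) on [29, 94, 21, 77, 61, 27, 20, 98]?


Algorithm: bubble sort (with early termination)
Input: [29, 94, 21, 77, 61, 27, 20, 98]
Sorted: [20, 21, 27, 29, 61, 77, 94, 98]

28


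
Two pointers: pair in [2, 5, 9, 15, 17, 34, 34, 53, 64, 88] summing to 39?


lo=0(2)+hi=9(88)=90
lo=0(2)+hi=8(64)=66
lo=0(2)+hi=7(53)=55
lo=0(2)+hi=6(34)=36
lo=1(5)+hi=6(34)=39

Yes: 5+34=39


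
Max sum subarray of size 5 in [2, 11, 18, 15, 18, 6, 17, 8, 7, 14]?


[0:5]: 64
[1:6]: 68
[2:7]: 74
[3:8]: 64
[4:9]: 56
[5:10]: 52

Max: 74 at [2:7]


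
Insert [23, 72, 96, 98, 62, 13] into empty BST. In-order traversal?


Insert 23: root
Insert 72: R from 23
Insert 96: R from 23 -> R from 72
Insert 98: R from 23 -> R from 72 -> R from 96
Insert 62: R from 23 -> L from 72
Insert 13: L from 23

In-order: [13, 23, 62, 72, 96, 98]


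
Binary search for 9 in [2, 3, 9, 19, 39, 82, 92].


Step 1: lo=0, hi=6, mid=3, val=19
Step 2: lo=0, hi=2, mid=1, val=3
Step 3: lo=2, hi=2, mid=2, val=9

Found at index 2


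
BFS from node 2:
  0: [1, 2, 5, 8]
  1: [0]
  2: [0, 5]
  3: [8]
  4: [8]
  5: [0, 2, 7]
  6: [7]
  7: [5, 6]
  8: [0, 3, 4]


Visit 2, enqueue [0, 5]
Visit 0, enqueue [1, 8]
Visit 5, enqueue [7]
Visit 1, enqueue []
Visit 8, enqueue [3, 4]
Visit 7, enqueue [6]
Visit 3, enqueue []
Visit 4, enqueue []
Visit 6, enqueue []

BFS order: [2, 0, 5, 1, 8, 7, 3, 4, 6]


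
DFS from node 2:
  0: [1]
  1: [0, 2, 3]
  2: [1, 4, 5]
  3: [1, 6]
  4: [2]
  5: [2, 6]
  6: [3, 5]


Visit 2, push [5, 4, 1]
Visit 1, push [3, 0]
Visit 0, push []
Visit 3, push [6]
Visit 6, push [5]
Visit 5, push []
Visit 4, push []

DFS order: [2, 1, 0, 3, 6, 5, 4]


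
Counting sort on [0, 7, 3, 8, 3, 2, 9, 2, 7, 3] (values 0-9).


Input: [0, 7, 3, 8, 3, 2, 9, 2, 7, 3]
Counts: [1, 0, 2, 3, 0, 0, 0, 2, 1, 1]

Sorted: [0, 2, 2, 3, 3, 3, 7, 7, 8, 9]


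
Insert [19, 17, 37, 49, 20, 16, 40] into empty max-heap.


Insert 19: [19]
Insert 17: [19, 17]
Insert 37: [37, 17, 19]
Insert 49: [49, 37, 19, 17]
Insert 20: [49, 37, 19, 17, 20]
Insert 16: [49, 37, 19, 17, 20, 16]
Insert 40: [49, 37, 40, 17, 20, 16, 19]

Final heap: [49, 37, 40, 17, 20, 16, 19]


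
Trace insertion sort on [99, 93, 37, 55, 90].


Initial: [99, 93, 37, 55, 90]
Insert 93: [93, 99, 37, 55, 90]
Insert 37: [37, 93, 99, 55, 90]
Insert 55: [37, 55, 93, 99, 90]
Insert 90: [37, 55, 90, 93, 99]

Sorted: [37, 55, 90, 93, 99]


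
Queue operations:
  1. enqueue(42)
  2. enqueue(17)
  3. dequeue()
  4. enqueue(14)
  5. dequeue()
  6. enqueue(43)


enqueue(42) -> [42]
enqueue(17) -> [42, 17]
dequeue()->42, [17]
enqueue(14) -> [17, 14]
dequeue()->17, [14]
enqueue(43) -> [14, 43]

Final queue: [14, 43]


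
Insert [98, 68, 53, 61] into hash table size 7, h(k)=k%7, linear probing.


Insert 98: h=0 -> slot 0
Insert 68: h=5 -> slot 5
Insert 53: h=4 -> slot 4
Insert 61: h=5, 1 probes -> slot 6

Table: [98, None, None, None, 53, 68, 61]


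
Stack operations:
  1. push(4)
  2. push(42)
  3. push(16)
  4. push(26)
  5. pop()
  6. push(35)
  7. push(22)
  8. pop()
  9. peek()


push(4) -> [4]
push(42) -> [4, 42]
push(16) -> [4, 42, 16]
push(26) -> [4, 42, 16, 26]
pop()->26, [4, 42, 16]
push(35) -> [4, 42, 16, 35]
push(22) -> [4, 42, 16, 35, 22]
pop()->22, [4, 42, 16, 35]
peek()->35

Final stack: [4, 42, 16, 35]


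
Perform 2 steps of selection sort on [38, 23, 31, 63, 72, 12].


Initial: [38, 23, 31, 63, 72, 12]
Step 1: min=12 at 5
  Swap: [12, 23, 31, 63, 72, 38]
Step 2: min=23 at 1
  Swap: [12, 23, 31, 63, 72, 38]

After 2 steps: [12, 23, 31, 63, 72, 38]


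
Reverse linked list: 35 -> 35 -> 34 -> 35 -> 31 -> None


Step 1: curr=35, set curr.next=prev(None) | reversed so far: 35
Step 2: curr=35, set curr.next=prev(35) | reversed so far: 35 -> 35
Step 3: curr=34, set curr.next=prev(35) | reversed so far: 34 -> 35 -> 35
Step 4: curr=35, set curr.next=prev(34) | reversed so far: 35 -> 34 -> 35 -> 35
Step 5: curr=31, set curr.next=prev(35) | reversed so far: 31 -> 35 -> 34 -> 35 -> 35

31 -> 35 -> 34 -> 35 -> 35 -> None


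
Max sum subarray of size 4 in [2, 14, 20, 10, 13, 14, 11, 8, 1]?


[0:4]: 46
[1:5]: 57
[2:6]: 57
[3:7]: 48
[4:8]: 46
[5:9]: 34

Max: 57 at [1:5]


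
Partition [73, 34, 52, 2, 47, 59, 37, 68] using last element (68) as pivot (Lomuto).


Pivot: 68
  34 <= 68: swap -> [34, 73, 52, 2, 47, 59, 37, 68]
  52 <= 68: swap -> [34, 52, 73, 2, 47, 59, 37, 68]
  2 <= 68: swap -> [34, 52, 2, 73, 47, 59, 37, 68]
  47 <= 68: swap -> [34, 52, 2, 47, 73, 59, 37, 68]
  59 <= 68: swap -> [34, 52, 2, 47, 59, 73, 37, 68]
  37 <= 68: swap -> [34, 52, 2, 47, 59, 37, 73, 68]
Place pivot at 6: [34, 52, 2, 47, 59, 37, 68, 73]

Partitioned: [34, 52, 2, 47, 59, 37, 68, 73]


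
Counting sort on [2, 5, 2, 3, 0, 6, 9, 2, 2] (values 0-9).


Input: [2, 5, 2, 3, 0, 6, 9, 2, 2]
Counts: [1, 0, 4, 1, 0, 1, 1, 0, 0, 1]

Sorted: [0, 2, 2, 2, 2, 3, 5, 6, 9]


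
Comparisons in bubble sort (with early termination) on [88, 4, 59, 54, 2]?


Algorithm: bubble sort (with early termination)
Input: [88, 4, 59, 54, 2]
Sorted: [2, 4, 54, 59, 88]

10


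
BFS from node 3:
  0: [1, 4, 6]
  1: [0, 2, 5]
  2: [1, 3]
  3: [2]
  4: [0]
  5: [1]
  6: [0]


Visit 3, enqueue [2]
Visit 2, enqueue [1]
Visit 1, enqueue [0, 5]
Visit 0, enqueue [4, 6]
Visit 5, enqueue []
Visit 4, enqueue []
Visit 6, enqueue []

BFS order: [3, 2, 1, 0, 5, 4, 6]


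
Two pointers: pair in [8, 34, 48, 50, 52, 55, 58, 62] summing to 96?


lo=0(8)+hi=7(62)=70
lo=1(34)+hi=7(62)=96

Yes: 34+62=96


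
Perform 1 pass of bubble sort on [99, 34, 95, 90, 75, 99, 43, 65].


Initial: [99, 34, 95, 90, 75, 99, 43, 65]
Pass 1: [34, 95, 90, 75, 99, 43, 65, 99] (6 swaps)

After 1 pass: [34, 95, 90, 75, 99, 43, 65, 99]


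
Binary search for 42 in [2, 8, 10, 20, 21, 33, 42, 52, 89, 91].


Step 1: lo=0, hi=9, mid=4, val=21
Step 2: lo=5, hi=9, mid=7, val=52
Step 3: lo=5, hi=6, mid=5, val=33
Step 4: lo=6, hi=6, mid=6, val=42

Found at index 6


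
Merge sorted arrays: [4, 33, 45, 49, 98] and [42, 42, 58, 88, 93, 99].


Take 4 from A
Take 33 from A
Take 42 from B
Take 42 from B
Take 45 from A
Take 49 from A
Take 58 from B
Take 88 from B
Take 93 from B
Take 98 from A

Merged: [4, 33, 42, 42, 45, 49, 58, 88, 93, 98, 99]


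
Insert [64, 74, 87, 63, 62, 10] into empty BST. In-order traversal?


Insert 64: root
Insert 74: R from 64
Insert 87: R from 64 -> R from 74
Insert 63: L from 64
Insert 62: L from 64 -> L from 63
Insert 10: L from 64 -> L from 63 -> L from 62

In-order: [10, 62, 63, 64, 74, 87]


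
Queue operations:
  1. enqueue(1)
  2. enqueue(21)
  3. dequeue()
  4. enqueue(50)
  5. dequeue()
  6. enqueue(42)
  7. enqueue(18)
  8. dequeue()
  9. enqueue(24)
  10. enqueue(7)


enqueue(1) -> [1]
enqueue(21) -> [1, 21]
dequeue()->1, [21]
enqueue(50) -> [21, 50]
dequeue()->21, [50]
enqueue(42) -> [50, 42]
enqueue(18) -> [50, 42, 18]
dequeue()->50, [42, 18]
enqueue(24) -> [42, 18, 24]
enqueue(7) -> [42, 18, 24, 7]

Final queue: [42, 18, 24, 7]


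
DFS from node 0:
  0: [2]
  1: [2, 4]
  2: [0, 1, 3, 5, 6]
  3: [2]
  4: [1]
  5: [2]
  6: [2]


Visit 0, push [2]
Visit 2, push [6, 5, 3, 1]
Visit 1, push [4]
Visit 4, push []
Visit 3, push []
Visit 5, push []
Visit 6, push []

DFS order: [0, 2, 1, 4, 3, 5, 6]


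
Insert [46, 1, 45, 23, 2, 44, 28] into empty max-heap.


Insert 46: [46]
Insert 1: [46, 1]
Insert 45: [46, 1, 45]
Insert 23: [46, 23, 45, 1]
Insert 2: [46, 23, 45, 1, 2]
Insert 44: [46, 23, 45, 1, 2, 44]
Insert 28: [46, 23, 45, 1, 2, 44, 28]

Final heap: [46, 23, 45, 1, 2, 44, 28]


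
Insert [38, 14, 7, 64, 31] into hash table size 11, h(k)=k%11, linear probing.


Insert 38: h=5 -> slot 5
Insert 14: h=3 -> slot 3
Insert 7: h=7 -> slot 7
Insert 64: h=9 -> slot 9
Insert 31: h=9, 1 probes -> slot 10

Table: [None, None, None, 14, None, 38, None, 7, None, 64, 31]


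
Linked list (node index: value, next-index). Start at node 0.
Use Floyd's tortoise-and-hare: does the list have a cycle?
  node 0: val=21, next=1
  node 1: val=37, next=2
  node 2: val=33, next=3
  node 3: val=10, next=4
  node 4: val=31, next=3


Floyd's tortoise (slow, +1) and hare (fast, +2):
  init: slow=0, fast=0
  step 1: slow=1, fast=2
  step 2: slow=2, fast=4
  step 3: slow=3, fast=4
  step 4: slow=4, fast=4
  slow == fast at node 4: cycle detected

Cycle: yes


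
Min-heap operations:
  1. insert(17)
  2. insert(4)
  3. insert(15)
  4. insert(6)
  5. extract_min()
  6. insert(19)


insert(17) -> [17]
insert(4) -> [4, 17]
insert(15) -> [4, 17, 15]
insert(6) -> [4, 6, 15, 17]
extract_min()->4, [6, 17, 15]
insert(19) -> [6, 17, 15, 19]

Final heap: [6, 17, 15, 19]


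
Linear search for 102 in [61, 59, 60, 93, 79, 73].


i=0: 61!=102
i=1: 59!=102
i=2: 60!=102
i=3: 93!=102
i=4: 79!=102
i=5: 73!=102

Not found, 6 comps


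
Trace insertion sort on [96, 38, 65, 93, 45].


Initial: [96, 38, 65, 93, 45]
Insert 38: [38, 96, 65, 93, 45]
Insert 65: [38, 65, 96, 93, 45]
Insert 93: [38, 65, 93, 96, 45]
Insert 45: [38, 45, 65, 93, 96]

Sorted: [38, 45, 65, 93, 96]


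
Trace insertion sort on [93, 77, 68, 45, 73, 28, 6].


Initial: [93, 77, 68, 45, 73, 28, 6]
Insert 77: [77, 93, 68, 45, 73, 28, 6]
Insert 68: [68, 77, 93, 45, 73, 28, 6]
Insert 45: [45, 68, 77, 93, 73, 28, 6]
Insert 73: [45, 68, 73, 77, 93, 28, 6]
Insert 28: [28, 45, 68, 73, 77, 93, 6]
Insert 6: [6, 28, 45, 68, 73, 77, 93]

Sorted: [6, 28, 45, 68, 73, 77, 93]


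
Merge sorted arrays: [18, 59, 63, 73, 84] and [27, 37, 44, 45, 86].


Take 18 from A
Take 27 from B
Take 37 from B
Take 44 from B
Take 45 from B
Take 59 from A
Take 63 from A
Take 73 from A
Take 84 from A

Merged: [18, 27, 37, 44, 45, 59, 63, 73, 84, 86]


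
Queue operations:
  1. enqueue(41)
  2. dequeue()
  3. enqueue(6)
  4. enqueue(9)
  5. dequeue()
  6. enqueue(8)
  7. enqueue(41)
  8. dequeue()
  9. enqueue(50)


enqueue(41) -> [41]
dequeue()->41, []
enqueue(6) -> [6]
enqueue(9) -> [6, 9]
dequeue()->6, [9]
enqueue(8) -> [9, 8]
enqueue(41) -> [9, 8, 41]
dequeue()->9, [8, 41]
enqueue(50) -> [8, 41, 50]

Final queue: [8, 41, 50]


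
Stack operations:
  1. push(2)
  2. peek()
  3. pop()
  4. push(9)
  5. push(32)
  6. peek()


push(2) -> [2]
peek()->2
pop()->2, []
push(9) -> [9]
push(32) -> [9, 32]
peek()->32

Final stack: [9, 32]


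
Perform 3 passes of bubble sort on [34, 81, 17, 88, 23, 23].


Initial: [34, 81, 17, 88, 23, 23]
Pass 1: [34, 17, 81, 23, 23, 88] (3 swaps)
Pass 2: [17, 34, 23, 23, 81, 88] (3 swaps)
Pass 3: [17, 23, 23, 34, 81, 88] (2 swaps)

After 3 passes: [17, 23, 23, 34, 81, 88]


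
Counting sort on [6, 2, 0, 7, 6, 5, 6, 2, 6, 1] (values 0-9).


Input: [6, 2, 0, 7, 6, 5, 6, 2, 6, 1]
Counts: [1, 1, 2, 0, 0, 1, 4, 1, 0, 0]

Sorted: [0, 1, 2, 2, 5, 6, 6, 6, 6, 7]


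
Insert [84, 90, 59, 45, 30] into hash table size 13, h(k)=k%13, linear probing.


Insert 84: h=6 -> slot 6
Insert 90: h=12 -> slot 12
Insert 59: h=7 -> slot 7
Insert 45: h=6, 2 probes -> slot 8
Insert 30: h=4 -> slot 4

Table: [None, None, None, None, 30, None, 84, 59, 45, None, None, None, 90]


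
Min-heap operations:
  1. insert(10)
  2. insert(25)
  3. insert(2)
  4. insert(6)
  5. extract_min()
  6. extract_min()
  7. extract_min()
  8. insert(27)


insert(10) -> [10]
insert(25) -> [10, 25]
insert(2) -> [2, 25, 10]
insert(6) -> [2, 6, 10, 25]
extract_min()->2, [6, 25, 10]
extract_min()->6, [10, 25]
extract_min()->10, [25]
insert(27) -> [25, 27]

Final heap: [25, 27]


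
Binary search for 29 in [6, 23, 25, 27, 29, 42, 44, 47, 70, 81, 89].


Step 1: lo=0, hi=10, mid=5, val=42
Step 2: lo=0, hi=4, mid=2, val=25
Step 3: lo=3, hi=4, mid=3, val=27
Step 4: lo=4, hi=4, mid=4, val=29

Found at index 4


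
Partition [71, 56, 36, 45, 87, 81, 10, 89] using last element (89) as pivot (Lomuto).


Pivot: 89
  71 <= 89: advance i (no swap)
  56 <= 89: advance i (no swap)
  36 <= 89: advance i (no swap)
  45 <= 89: advance i (no swap)
  87 <= 89: advance i (no swap)
  81 <= 89: advance i (no swap)
  10 <= 89: advance i (no swap)
Place pivot at 7: [71, 56, 36, 45, 87, 81, 10, 89]

Partitioned: [71, 56, 36, 45, 87, 81, 10, 89]


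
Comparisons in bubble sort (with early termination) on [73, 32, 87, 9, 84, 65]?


Algorithm: bubble sort (with early termination)
Input: [73, 32, 87, 9, 84, 65]
Sorted: [9, 32, 65, 73, 84, 87]

14


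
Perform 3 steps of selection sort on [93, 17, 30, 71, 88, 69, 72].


Initial: [93, 17, 30, 71, 88, 69, 72]
Step 1: min=17 at 1
  Swap: [17, 93, 30, 71, 88, 69, 72]
Step 2: min=30 at 2
  Swap: [17, 30, 93, 71, 88, 69, 72]
Step 3: min=69 at 5
  Swap: [17, 30, 69, 71, 88, 93, 72]

After 3 steps: [17, 30, 69, 71, 88, 93, 72]


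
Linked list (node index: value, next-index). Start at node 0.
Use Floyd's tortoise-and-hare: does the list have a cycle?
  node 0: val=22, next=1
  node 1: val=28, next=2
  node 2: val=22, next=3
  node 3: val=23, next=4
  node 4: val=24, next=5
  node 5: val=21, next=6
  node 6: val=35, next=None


Floyd's tortoise (slow, +1) and hare (fast, +2):
  init: slow=0, fast=0
  step 1: slow=1, fast=2
  step 2: slow=2, fast=4
  step 3: slow=3, fast=6
  step 4: fast -> None, no cycle

Cycle: no


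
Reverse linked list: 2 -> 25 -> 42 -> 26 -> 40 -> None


Step 1: curr=2, set curr.next=prev(None) | reversed so far: 2
Step 2: curr=25, set curr.next=prev(2) | reversed so far: 25 -> 2
Step 3: curr=42, set curr.next=prev(25) | reversed so far: 42 -> 25 -> 2
Step 4: curr=26, set curr.next=prev(42) | reversed so far: 26 -> 42 -> 25 -> 2
Step 5: curr=40, set curr.next=prev(26) | reversed so far: 40 -> 26 -> 42 -> 25 -> 2

40 -> 26 -> 42 -> 25 -> 2 -> None


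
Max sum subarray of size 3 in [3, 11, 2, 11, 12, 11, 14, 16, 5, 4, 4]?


[0:3]: 16
[1:4]: 24
[2:5]: 25
[3:6]: 34
[4:7]: 37
[5:8]: 41
[6:9]: 35
[7:10]: 25
[8:11]: 13

Max: 41 at [5:8]


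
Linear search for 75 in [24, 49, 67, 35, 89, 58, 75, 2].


i=0: 24!=75
i=1: 49!=75
i=2: 67!=75
i=3: 35!=75
i=4: 89!=75
i=5: 58!=75
i=6: 75==75 found!

Found at 6, 7 comps


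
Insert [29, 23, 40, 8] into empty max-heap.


Insert 29: [29]
Insert 23: [29, 23]
Insert 40: [40, 23, 29]
Insert 8: [40, 23, 29, 8]

Final heap: [40, 23, 29, 8]


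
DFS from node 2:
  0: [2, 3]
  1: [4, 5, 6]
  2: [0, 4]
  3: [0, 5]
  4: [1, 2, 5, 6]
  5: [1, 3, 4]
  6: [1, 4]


Visit 2, push [4, 0]
Visit 0, push [3]
Visit 3, push [5]
Visit 5, push [4, 1]
Visit 1, push [6, 4]
Visit 4, push [6]
Visit 6, push []

DFS order: [2, 0, 3, 5, 1, 4, 6]


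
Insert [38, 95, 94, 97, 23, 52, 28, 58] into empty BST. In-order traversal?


Insert 38: root
Insert 95: R from 38
Insert 94: R from 38 -> L from 95
Insert 97: R from 38 -> R from 95
Insert 23: L from 38
Insert 52: R from 38 -> L from 95 -> L from 94
Insert 28: L from 38 -> R from 23
Insert 58: R from 38 -> L from 95 -> L from 94 -> R from 52

In-order: [23, 28, 38, 52, 58, 94, 95, 97]


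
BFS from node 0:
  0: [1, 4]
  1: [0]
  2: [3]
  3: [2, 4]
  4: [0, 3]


Visit 0, enqueue [1, 4]
Visit 1, enqueue []
Visit 4, enqueue [3]
Visit 3, enqueue [2]
Visit 2, enqueue []

BFS order: [0, 1, 4, 3, 2]


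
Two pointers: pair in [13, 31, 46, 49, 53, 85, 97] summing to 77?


lo=0(13)+hi=6(97)=110
lo=0(13)+hi=5(85)=98
lo=0(13)+hi=4(53)=66
lo=1(31)+hi=4(53)=84
lo=1(31)+hi=3(49)=80
lo=1(31)+hi=2(46)=77

Yes: 31+46=77


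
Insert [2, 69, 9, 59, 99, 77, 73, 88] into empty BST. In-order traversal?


Insert 2: root
Insert 69: R from 2
Insert 9: R from 2 -> L from 69
Insert 59: R from 2 -> L from 69 -> R from 9
Insert 99: R from 2 -> R from 69
Insert 77: R from 2 -> R from 69 -> L from 99
Insert 73: R from 2 -> R from 69 -> L from 99 -> L from 77
Insert 88: R from 2 -> R from 69 -> L from 99 -> R from 77

In-order: [2, 9, 59, 69, 73, 77, 88, 99]


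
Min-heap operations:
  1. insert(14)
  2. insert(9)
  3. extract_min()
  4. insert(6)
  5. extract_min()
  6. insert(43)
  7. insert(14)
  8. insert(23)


insert(14) -> [14]
insert(9) -> [9, 14]
extract_min()->9, [14]
insert(6) -> [6, 14]
extract_min()->6, [14]
insert(43) -> [14, 43]
insert(14) -> [14, 43, 14]
insert(23) -> [14, 23, 14, 43]

Final heap: [14, 23, 14, 43]


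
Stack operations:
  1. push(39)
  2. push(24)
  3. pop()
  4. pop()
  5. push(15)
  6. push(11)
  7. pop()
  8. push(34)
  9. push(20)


push(39) -> [39]
push(24) -> [39, 24]
pop()->24, [39]
pop()->39, []
push(15) -> [15]
push(11) -> [15, 11]
pop()->11, [15]
push(34) -> [15, 34]
push(20) -> [15, 34, 20]

Final stack: [15, 34, 20]


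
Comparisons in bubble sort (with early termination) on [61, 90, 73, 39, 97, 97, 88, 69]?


Algorithm: bubble sort (with early termination)
Input: [61, 90, 73, 39, 97, 97, 88, 69]
Sorted: [39, 61, 69, 73, 88, 90, 97, 97]

27


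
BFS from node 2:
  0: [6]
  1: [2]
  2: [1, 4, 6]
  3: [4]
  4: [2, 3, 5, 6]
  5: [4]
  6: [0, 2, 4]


Visit 2, enqueue [1, 4, 6]
Visit 1, enqueue []
Visit 4, enqueue [3, 5]
Visit 6, enqueue [0]
Visit 3, enqueue []
Visit 5, enqueue []
Visit 0, enqueue []

BFS order: [2, 1, 4, 6, 3, 5, 0]


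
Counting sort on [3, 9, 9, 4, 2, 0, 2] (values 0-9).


Input: [3, 9, 9, 4, 2, 0, 2]
Counts: [1, 0, 2, 1, 1, 0, 0, 0, 0, 2]

Sorted: [0, 2, 2, 3, 4, 9, 9]


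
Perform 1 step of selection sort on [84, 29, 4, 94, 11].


Initial: [84, 29, 4, 94, 11]
Step 1: min=4 at 2
  Swap: [4, 29, 84, 94, 11]

After 1 step: [4, 29, 84, 94, 11]


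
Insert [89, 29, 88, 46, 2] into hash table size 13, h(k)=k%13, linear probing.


Insert 89: h=11 -> slot 11
Insert 29: h=3 -> slot 3
Insert 88: h=10 -> slot 10
Insert 46: h=7 -> slot 7
Insert 2: h=2 -> slot 2

Table: [None, None, 2, 29, None, None, None, 46, None, None, 88, 89, None]


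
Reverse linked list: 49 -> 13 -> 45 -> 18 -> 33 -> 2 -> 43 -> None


Step 1: curr=49, set curr.next=prev(None) | reversed so far: 49
Step 2: curr=13, set curr.next=prev(49) | reversed so far: 13 -> 49
Step 3: curr=45, set curr.next=prev(13) | reversed so far: 45 -> 13 -> 49
Step 4: curr=18, set curr.next=prev(45) | reversed so far: 18 -> 45 -> 13 -> 49
Step 5: curr=33, set curr.next=prev(18) | reversed so far: 33 -> 18 -> 45 -> 13 -> 49
Step 6: curr=2, set curr.next=prev(33) | reversed so far: 2 -> 33 -> 18 -> 45 -> 13 -> 49
Step 7: curr=43, set curr.next=prev(2) | reversed so far: 43 -> 2 -> 33 -> 18 -> 45 -> 13 -> 49

43 -> 2 -> 33 -> 18 -> 45 -> 13 -> 49 -> None


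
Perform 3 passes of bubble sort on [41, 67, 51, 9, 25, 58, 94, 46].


Initial: [41, 67, 51, 9, 25, 58, 94, 46]
Pass 1: [41, 51, 9, 25, 58, 67, 46, 94] (5 swaps)
Pass 2: [41, 9, 25, 51, 58, 46, 67, 94] (3 swaps)
Pass 3: [9, 25, 41, 51, 46, 58, 67, 94] (3 swaps)

After 3 passes: [9, 25, 41, 51, 46, 58, 67, 94]


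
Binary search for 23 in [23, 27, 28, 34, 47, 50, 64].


Step 1: lo=0, hi=6, mid=3, val=34
Step 2: lo=0, hi=2, mid=1, val=27
Step 3: lo=0, hi=0, mid=0, val=23

Found at index 0


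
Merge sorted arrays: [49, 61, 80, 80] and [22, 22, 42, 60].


Take 22 from B
Take 22 from B
Take 42 from B
Take 49 from A
Take 60 from B

Merged: [22, 22, 42, 49, 60, 61, 80, 80]


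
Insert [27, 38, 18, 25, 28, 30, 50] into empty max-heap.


Insert 27: [27]
Insert 38: [38, 27]
Insert 18: [38, 27, 18]
Insert 25: [38, 27, 18, 25]
Insert 28: [38, 28, 18, 25, 27]
Insert 30: [38, 28, 30, 25, 27, 18]
Insert 50: [50, 28, 38, 25, 27, 18, 30]

Final heap: [50, 28, 38, 25, 27, 18, 30]


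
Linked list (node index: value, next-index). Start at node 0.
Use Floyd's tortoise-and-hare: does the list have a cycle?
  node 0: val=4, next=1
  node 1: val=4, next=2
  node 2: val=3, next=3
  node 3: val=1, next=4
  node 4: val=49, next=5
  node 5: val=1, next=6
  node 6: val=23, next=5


Floyd's tortoise (slow, +1) and hare (fast, +2):
  init: slow=0, fast=0
  step 1: slow=1, fast=2
  step 2: slow=2, fast=4
  step 3: slow=3, fast=6
  step 4: slow=4, fast=6
  step 5: slow=5, fast=6
  step 6: slow=6, fast=6
  slow == fast at node 6: cycle detected

Cycle: yes


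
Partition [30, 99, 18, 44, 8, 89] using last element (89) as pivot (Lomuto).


Pivot: 89
  30 <= 89: advance i (no swap)
  18 <= 89: swap -> [30, 18, 99, 44, 8, 89]
  44 <= 89: swap -> [30, 18, 44, 99, 8, 89]
  8 <= 89: swap -> [30, 18, 44, 8, 99, 89]
Place pivot at 4: [30, 18, 44, 8, 89, 99]

Partitioned: [30, 18, 44, 8, 89, 99]


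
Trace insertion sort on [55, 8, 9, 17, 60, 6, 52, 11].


Initial: [55, 8, 9, 17, 60, 6, 52, 11]
Insert 8: [8, 55, 9, 17, 60, 6, 52, 11]
Insert 9: [8, 9, 55, 17, 60, 6, 52, 11]
Insert 17: [8, 9, 17, 55, 60, 6, 52, 11]
Insert 60: [8, 9, 17, 55, 60, 6, 52, 11]
Insert 6: [6, 8, 9, 17, 55, 60, 52, 11]
Insert 52: [6, 8, 9, 17, 52, 55, 60, 11]
Insert 11: [6, 8, 9, 11, 17, 52, 55, 60]

Sorted: [6, 8, 9, 11, 17, 52, 55, 60]


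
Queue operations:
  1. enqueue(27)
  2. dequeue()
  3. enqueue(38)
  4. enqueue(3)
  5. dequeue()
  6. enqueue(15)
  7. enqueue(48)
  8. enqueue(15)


enqueue(27) -> [27]
dequeue()->27, []
enqueue(38) -> [38]
enqueue(3) -> [38, 3]
dequeue()->38, [3]
enqueue(15) -> [3, 15]
enqueue(48) -> [3, 15, 48]
enqueue(15) -> [3, 15, 48, 15]

Final queue: [3, 15, 48, 15]


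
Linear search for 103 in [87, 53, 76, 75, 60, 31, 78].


i=0: 87!=103
i=1: 53!=103
i=2: 76!=103
i=3: 75!=103
i=4: 60!=103
i=5: 31!=103
i=6: 78!=103

Not found, 7 comps


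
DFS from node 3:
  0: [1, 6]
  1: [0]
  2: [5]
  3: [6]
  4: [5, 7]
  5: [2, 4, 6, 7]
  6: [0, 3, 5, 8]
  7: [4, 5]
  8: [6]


Visit 3, push [6]
Visit 6, push [8, 5, 0]
Visit 0, push [1]
Visit 1, push []
Visit 5, push [7, 4, 2]
Visit 2, push []
Visit 4, push [7]
Visit 7, push []
Visit 8, push []

DFS order: [3, 6, 0, 1, 5, 2, 4, 7, 8]


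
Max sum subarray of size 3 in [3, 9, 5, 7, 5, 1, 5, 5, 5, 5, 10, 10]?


[0:3]: 17
[1:4]: 21
[2:5]: 17
[3:6]: 13
[4:7]: 11
[5:8]: 11
[6:9]: 15
[7:10]: 15
[8:11]: 20
[9:12]: 25

Max: 25 at [9:12]


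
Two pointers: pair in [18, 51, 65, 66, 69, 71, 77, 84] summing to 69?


lo=0(18)+hi=7(84)=102
lo=0(18)+hi=6(77)=95
lo=0(18)+hi=5(71)=89
lo=0(18)+hi=4(69)=87
lo=0(18)+hi=3(66)=84
lo=0(18)+hi=2(65)=83
lo=0(18)+hi=1(51)=69

Yes: 18+51=69


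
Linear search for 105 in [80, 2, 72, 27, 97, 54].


i=0: 80!=105
i=1: 2!=105
i=2: 72!=105
i=3: 27!=105
i=4: 97!=105
i=5: 54!=105

Not found, 6 comps


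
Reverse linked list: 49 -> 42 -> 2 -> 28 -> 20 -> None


Step 1: curr=49, set curr.next=prev(None) | reversed so far: 49
Step 2: curr=42, set curr.next=prev(49) | reversed so far: 42 -> 49
Step 3: curr=2, set curr.next=prev(42) | reversed so far: 2 -> 42 -> 49
Step 4: curr=28, set curr.next=prev(2) | reversed so far: 28 -> 2 -> 42 -> 49
Step 5: curr=20, set curr.next=prev(28) | reversed so far: 20 -> 28 -> 2 -> 42 -> 49

20 -> 28 -> 2 -> 42 -> 49 -> None


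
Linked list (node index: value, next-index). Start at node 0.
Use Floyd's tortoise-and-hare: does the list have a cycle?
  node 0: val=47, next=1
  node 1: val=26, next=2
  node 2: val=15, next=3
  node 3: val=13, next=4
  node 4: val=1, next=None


Floyd's tortoise (slow, +1) and hare (fast, +2):
  init: slow=0, fast=0
  step 1: slow=1, fast=2
  step 2: slow=2, fast=4
  step 3: fast -> None, no cycle

Cycle: no


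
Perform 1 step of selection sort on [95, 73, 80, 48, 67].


Initial: [95, 73, 80, 48, 67]
Step 1: min=48 at 3
  Swap: [48, 73, 80, 95, 67]

After 1 step: [48, 73, 80, 95, 67]


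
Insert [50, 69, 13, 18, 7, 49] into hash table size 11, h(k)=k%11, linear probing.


Insert 50: h=6 -> slot 6
Insert 69: h=3 -> slot 3
Insert 13: h=2 -> slot 2
Insert 18: h=7 -> slot 7
Insert 7: h=7, 1 probes -> slot 8
Insert 49: h=5 -> slot 5

Table: [None, None, 13, 69, None, 49, 50, 18, 7, None, None]


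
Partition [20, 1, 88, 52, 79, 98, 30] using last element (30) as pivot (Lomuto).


Pivot: 30
  20 <= 30: advance i (no swap)
  1 <= 30: advance i (no swap)
Place pivot at 2: [20, 1, 30, 52, 79, 98, 88]

Partitioned: [20, 1, 30, 52, 79, 98, 88]


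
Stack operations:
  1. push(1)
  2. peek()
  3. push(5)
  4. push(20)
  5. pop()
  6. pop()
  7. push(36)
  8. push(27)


push(1) -> [1]
peek()->1
push(5) -> [1, 5]
push(20) -> [1, 5, 20]
pop()->20, [1, 5]
pop()->5, [1]
push(36) -> [1, 36]
push(27) -> [1, 36, 27]

Final stack: [1, 36, 27]


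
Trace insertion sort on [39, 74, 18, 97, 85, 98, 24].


Initial: [39, 74, 18, 97, 85, 98, 24]
Insert 74: [39, 74, 18, 97, 85, 98, 24]
Insert 18: [18, 39, 74, 97, 85, 98, 24]
Insert 97: [18, 39, 74, 97, 85, 98, 24]
Insert 85: [18, 39, 74, 85, 97, 98, 24]
Insert 98: [18, 39, 74, 85, 97, 98, 24]
Insert 24: [18, 24, 39, 74, 85, 97, 98]

Sorted: [18, 24, 39, 74, 85, 97, 98]


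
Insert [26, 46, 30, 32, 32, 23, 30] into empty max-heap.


Insert 26: [26]
Insert 46: [46, 26]
Insert 30: [46, 26, 30]
Insert 32: [46, 32, 30, 26]
Insert 32: [46, 32, 30, 26, 32]
Insert 23: [46, 32, 30, 26, 32, 23]
Insert 30: [46, 32, 30, 26, 32, 23, 30]

Final heap: [46, 32, 30, 26, 32, 23, 30]


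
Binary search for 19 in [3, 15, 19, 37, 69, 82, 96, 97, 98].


Step 1: lo=0, hi=8, mid=4, val=69
Step 2: lo=0, hi=3, mid=1, val=15
Step 3: lo=2, hi=3, mid=2, val=19

Found at index 2


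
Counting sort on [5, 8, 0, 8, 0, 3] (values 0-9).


Input: [5, 8, 0, 8, 0, 3]
Counts: [2, 0, 0, 1, 0, 1, 0, 0, 2, 0]

Sorted: [0, 0, 3, 5, 8, 8]


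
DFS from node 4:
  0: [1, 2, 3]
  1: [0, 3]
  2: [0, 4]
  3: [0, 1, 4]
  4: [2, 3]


Visit 4, push [3, 2]
Visit 2, push [0]
Visit 0, push [3, 1]
Visit 1, push [3]
Visit 3, push []

DFS order: [4, 2, 0, 1, 3]


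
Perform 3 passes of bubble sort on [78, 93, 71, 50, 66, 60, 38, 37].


Initial: [78, 93, 71, 50, 66, 60, 38, 37]
Pass 1: [78, 71, 50, 66, 60, 38, 37, 93] (6 swaps)
Pass 2: [71, 50, 66, 60, 38, 37, 78, 93] (6 swaps)
Pass 3: [50, 66, 60, 38, 37, 71, 78, 93] (5 swaps)

After 3 passes: [50, 66, 60, 38, 37, 71, 78, 93]


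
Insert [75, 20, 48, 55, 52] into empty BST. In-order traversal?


Insert 75: root
Insert 20: L from 75
Insert 48: L from 75 -> R from 20
Insert 55: L from 75 -> R from 20 -> R from 48
Insert 52: L from 75 -> R from 20 -> R from 48 -> L from 55

In-order: [20, 48, 52, 55, 75]


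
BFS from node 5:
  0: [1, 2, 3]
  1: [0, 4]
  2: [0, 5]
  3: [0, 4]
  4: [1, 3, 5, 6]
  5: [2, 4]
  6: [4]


Visit 5, enqueue [2, 4]
Visit 2, enqueue [0]
Visit 4, enqueue [1, 3, 6]
Visit 0, enqueue []
Visit 1, enqueue []
Visit 3, enqueue []
Visit 6, enqueue []

BFS order: [5, 2, 4, 0, 1, 3, 6]


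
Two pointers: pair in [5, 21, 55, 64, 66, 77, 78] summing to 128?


lo=0(5)+hi=6(78)=83
lo=1(21)+hi=6(78)=99
lo=2(55)+hi=6(78)=133
lo=2(55)+hi=5(77)=132
lo=2(55)+hi=4(66)=121
lo=3(64)+hi=4(66)=130

No pair found


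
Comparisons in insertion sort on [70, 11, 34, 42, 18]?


Algorithm: insertion sort
Input: [70, 11, 34, 42, 18]
Sorted: [11, 18, 34, 42, 70]

9


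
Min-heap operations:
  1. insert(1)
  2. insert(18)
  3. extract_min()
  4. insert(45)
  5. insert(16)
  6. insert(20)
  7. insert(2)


insert(1) -> [1]
insert(18) -> [1, 18]
extract_min()->1, [18]
insert(45) -> [18, 45]
insert(16) -> [16, 45, 18]
insert(20) -> [16, 20, 18, 45]
insert(2) -> [2, 16, 18, 45, 20]

Final heap: [2, 16, 18, 45, 20]


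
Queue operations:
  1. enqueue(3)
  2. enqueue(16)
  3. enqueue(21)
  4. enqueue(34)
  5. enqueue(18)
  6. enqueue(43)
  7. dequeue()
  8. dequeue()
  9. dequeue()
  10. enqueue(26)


enqueue(3) -> [3]
enqueue(16) -> [3, 16]
enqueue(21) -> [3, 16, 21]
enqueue(34) -> [3, 16, 21, 34]
enqueue(18) -> [3, 16, 21, 34, 18]
enqueue(43) -> [3, 16, 21, 34, 18, 43]
dequeue()->3, [16, 21, 34, 18, 43]
dequeue()->16, [21, 34, 18, 43]
dequeue()->21, [34, 18, 43]
enqueue(26) -> [34, 18, 43, 26]

Final queue: [34, 18, 43, 26]


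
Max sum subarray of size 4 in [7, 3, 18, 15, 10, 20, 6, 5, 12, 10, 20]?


[0:4]: 43
[1:5]: 46
[2:6]: 63
[3:7]: 51
[4:8]: 41
[5:9]: 43
[6:10]: 33
[7:11]: 47

Max: 63 at [2:6]


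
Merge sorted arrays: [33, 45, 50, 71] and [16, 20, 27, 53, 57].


Take 16 from B
Take 20 from B
Take 27 from B
Take 33 from A
Take 45 from A
Take 50 from A
Take 53 from B
Take 57 from B

Merged: [16, 20, 27, 33, 45, 50, 53, 57, 71]


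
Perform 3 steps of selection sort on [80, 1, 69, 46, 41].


Initial: [80, 1, 69, 46, 41]
Step 1: min=1 at 1
  Swap: [1, 80, 69, 46, 41]
Step 2: min=41 at 4
  Swap: [1, 41, 69, 46, 80]
Step 3: min=46 at 3
  Swap: [1, 41, 46, 69, 80]

After 3 steps: [1, 41, 46, 69, 80]


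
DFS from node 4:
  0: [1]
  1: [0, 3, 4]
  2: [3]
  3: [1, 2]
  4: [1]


Visit 4, push [1]
Visit 1, push [3, 0]
Visit 0, push []
Visit 3, push [2]
Visit 2, push []

DFS order: [4, 1, 0, 3, 2]


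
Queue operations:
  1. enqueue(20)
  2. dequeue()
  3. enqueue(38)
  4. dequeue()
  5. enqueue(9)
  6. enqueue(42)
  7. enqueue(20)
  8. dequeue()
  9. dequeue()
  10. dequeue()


enqueue(20) -> [20]
dequeue()->20, []
enqueue(38) -> [38]
dequeue()->38, []
enqueue(9) -> [9]
enqueue(42) -> [9, 42]
enqueue(20) -> [9, 42, 20]
dequeue()->9, [42, 20]
dequeue()->42, [20]
dequeue()->20, []

Final queue: []
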